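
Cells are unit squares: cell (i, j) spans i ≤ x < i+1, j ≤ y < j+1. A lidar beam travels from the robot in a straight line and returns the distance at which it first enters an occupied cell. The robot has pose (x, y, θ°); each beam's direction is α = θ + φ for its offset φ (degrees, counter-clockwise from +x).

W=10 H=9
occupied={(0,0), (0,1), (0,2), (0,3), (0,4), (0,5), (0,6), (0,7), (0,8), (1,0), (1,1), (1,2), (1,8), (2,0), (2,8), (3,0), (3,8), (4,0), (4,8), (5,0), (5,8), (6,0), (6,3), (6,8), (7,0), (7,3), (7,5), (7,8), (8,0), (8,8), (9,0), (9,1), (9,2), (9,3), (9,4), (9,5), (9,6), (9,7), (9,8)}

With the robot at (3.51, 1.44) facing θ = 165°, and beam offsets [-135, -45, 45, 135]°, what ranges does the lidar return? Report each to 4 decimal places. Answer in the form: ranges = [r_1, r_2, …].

beam 1: φ=-135°, α=30°
  d=(0.8660,0.5000)  start (3,1)  tX=0.5658 tY=1.1200  stride 1/|dx|=1.1547 1/|dy|=2.0000
    cross x-line → (4,1), t=0.5658
    cross y-line → (4,2), t=1.1200
    cross x-line → (5,2), t=1.7205
    cross x-line → (6,2), t=2.8752
    cross y-line → (6,3), t=3.1200 (wall)
  → r_1 = 3.1200
beam 2: φ=-45°, α=120°
  d=(-0.5000,0.8660)  start (3,1)  tX=1.0200 tY=0.6466  stride 1/|dx|=2.0000 1/|dy|=1.1547
    cross y-line → (3,2), t=0.6466
    cross x-line → (2,2), t=1.0200
    cross y-line → (2,3), t=1.8013
    cross y-line → (2,4), t=2.9560
    cross x-line → (1,4), t=3.0200
    cross y-line → (1,5), t=4.1107
    cross x-line → (0,5), t=5.0200 (wall)
  → r_2 = 5.0200
beam 3: φ=45°, α=210°
  d=(-0.8660,-0.5000)  start (3,1)  tX=0.5889 tY=0.8800  stride 1/|dx|=1.1547 1/|dy|=2.0000
    cross x-line → (2,1), t=0.5889
    cross y-line → (2,0), t=0.8800 (wall)
  → r_3 = 0.8800
beam 4: φ=135°, α=300°
  d=(0.5000,-0.8660)  start (3,1)  tX=0.9800 tY=0.5081  stride 1/|dx|=2.0000 1/|dy|=1.1547
    cross y-line → (3,0), t=0.5081 (wall)
  → r_4 = 0.5081

ranges = [3.1200, 5.0200, 0.8800, 0.5081]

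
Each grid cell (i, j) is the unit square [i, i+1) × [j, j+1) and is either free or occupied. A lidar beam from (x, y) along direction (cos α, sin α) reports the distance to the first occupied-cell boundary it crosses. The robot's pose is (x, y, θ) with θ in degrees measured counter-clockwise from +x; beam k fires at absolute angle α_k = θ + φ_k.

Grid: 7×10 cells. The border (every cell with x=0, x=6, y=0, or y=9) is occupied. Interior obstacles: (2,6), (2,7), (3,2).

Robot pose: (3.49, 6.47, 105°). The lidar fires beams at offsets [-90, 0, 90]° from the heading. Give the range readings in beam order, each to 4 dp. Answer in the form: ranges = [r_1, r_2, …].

beam 1: φ=-90°, α=15°
  direction (0.9659, 0.2588); cell (3,6); t to first gridline: x 0.5280, y 2.0478 (then +1.0353 / +3.8637)
    (4,6) via x @ 0.5280
    (5,6) via x @ 1.5633
    (5,7) via y @ 2.0478
    (6,7) via x @ 2.5985  # hit
  → r_1 = 2.5985
beam 2: φ=0°, α=105°
  direction (-0.2588, 0.9659); cell (3,6); t to first gridline: x 1.8932, y 0.5487 (then +3.8637 / +1.0353)
    (3,7) via y @ 0.5487
    (3,8) via y @ 1.5840
    (2,8) via x @ 1.8932
    (2,9) via y @ 2.6192  # hit
  → r_2 = 2.6192
beam 3: φ=90°, α=195°
  direction (-0.9659, -0.2588); cell (3,6); t to first gridline: x 0.5073, y 1.8159 (then +1.0353 / +3.8637)
    (2,6) via x @ 0.5073  # hit
  → r_3 = 0.5073

ranges = [2.5985, 2.6192, 0.5073]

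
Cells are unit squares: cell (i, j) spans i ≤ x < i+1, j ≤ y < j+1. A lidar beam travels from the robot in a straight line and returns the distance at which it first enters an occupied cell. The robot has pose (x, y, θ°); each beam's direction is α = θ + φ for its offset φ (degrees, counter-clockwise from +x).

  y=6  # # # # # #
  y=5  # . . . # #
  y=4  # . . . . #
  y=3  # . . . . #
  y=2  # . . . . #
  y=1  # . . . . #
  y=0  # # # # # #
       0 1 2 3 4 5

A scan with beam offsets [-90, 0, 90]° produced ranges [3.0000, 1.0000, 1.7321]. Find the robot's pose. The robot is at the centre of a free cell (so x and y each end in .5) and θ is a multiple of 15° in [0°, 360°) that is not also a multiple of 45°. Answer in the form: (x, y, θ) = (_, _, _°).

(x, y, θ) = (3.5, 4.5, 30°)

The pose lattice has 19·16 = 304 candidates. Test each by forward raycasting.
  (1.5, 5.5, 285°): beam 1 = 0.5176 ≠ 3.0000 ✗
  (2.5, 4.5, 300°): beam 1 = 1.7321 ≠ 3.0000 ✗
  (1.5, 4.5, 75°): beam 1 = 3.6235 ≠ 3.0000 ✗
  …
  (3.5, 4.5, 30°): r_1=3.0000, r_2=1.0000, r_3=1.7321 — all match ✓
Only this pose fits every beam.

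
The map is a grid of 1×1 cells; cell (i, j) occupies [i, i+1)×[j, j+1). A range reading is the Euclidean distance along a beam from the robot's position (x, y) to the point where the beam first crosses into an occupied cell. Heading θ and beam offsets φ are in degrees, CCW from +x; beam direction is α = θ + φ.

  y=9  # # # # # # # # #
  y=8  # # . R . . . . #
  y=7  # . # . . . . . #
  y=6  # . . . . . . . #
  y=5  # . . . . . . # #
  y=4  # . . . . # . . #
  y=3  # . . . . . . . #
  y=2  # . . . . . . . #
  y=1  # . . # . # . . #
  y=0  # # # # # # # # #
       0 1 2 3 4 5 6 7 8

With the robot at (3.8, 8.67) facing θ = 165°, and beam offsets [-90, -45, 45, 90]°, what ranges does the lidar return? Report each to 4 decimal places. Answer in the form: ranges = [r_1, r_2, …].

beam 1: φ=-90°, α=75°
  cosα=0.2588 sinα=0.9659 | (3,8) | tMaxX 0.7727 tMaxY 0.3416 | tΔX 3.8637 tΔY 1.0353
    t=0.3416 [y] (3,9) — stop
  → r_1 = 0.3416
beam 2: φ=-45°, α=120°
  cosα=-0.5000 sinα=0.8660 | (3,8) | tMaxX 1.6000 tMaxY 0.3811 | tΔX 2.0000 tΔY 1.1547
    t=0.3811 [y] (3,9) — stop
  → r_2 = 0.3811
beam 3: φ=45°, α=210°
  cosα=-0.8660 sinα=-0.5000 | (3,8) | tMaxX 0.9238 tMaxY 1.3400 | tΔX 1.1547 tΔY 2.0000
    t=0.9238 [x] (2,8)
    t=1.3400 [y] (2,7) — stop
  → r_3 = 1.3400
beam 4: φ=90°, α=255°
  cosα=-0.2588 sinα=-0.9659 | (3,8) | tMaxX 3.0910 tMaxY 0.6936 | tΔX 3.8637 tΔY 1.0353
    t=0.6936 [y] (3,7)
    t=1.7289 [y] (3,6)
    t=2.7642 [y] (3,5)
    t=3.0910 [x] (2,5)
    t=3.7995 [y] (2,4)
    t=4.8347 [y] (2,3)
    t=5.8700 [y] (2,2)
    t=6.9053 [y] (2,1)
    t=6.9547 [x] (1,1)
    t=7.9406 [y] (1,0) — stop
  → r_4 = 7.9406

ranges = [0.3416, 0.3811, 1.3400, 7.9406]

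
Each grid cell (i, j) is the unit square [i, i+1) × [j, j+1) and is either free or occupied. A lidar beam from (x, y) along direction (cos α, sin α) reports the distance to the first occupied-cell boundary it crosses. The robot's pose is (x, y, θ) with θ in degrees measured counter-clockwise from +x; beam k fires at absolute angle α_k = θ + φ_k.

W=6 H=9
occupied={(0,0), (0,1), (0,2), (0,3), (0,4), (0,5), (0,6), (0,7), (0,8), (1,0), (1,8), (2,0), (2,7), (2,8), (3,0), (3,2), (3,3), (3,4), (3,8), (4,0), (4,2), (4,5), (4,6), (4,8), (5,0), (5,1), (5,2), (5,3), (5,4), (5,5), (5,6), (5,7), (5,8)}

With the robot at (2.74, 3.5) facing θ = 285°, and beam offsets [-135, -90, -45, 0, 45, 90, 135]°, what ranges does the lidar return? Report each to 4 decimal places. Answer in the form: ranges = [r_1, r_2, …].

ranges = [2.0092, 1.8014, 2.8868, 1.0046, 0.3002, 0.2692, 0.5200]

beam 1: φ=-135°, α=150°
  d=(-0.8660,0.5000)  start (2,3)  tX=0.8545 tY=1.0000  stride 1/|dx|=1.1547 1/|dy|=2.0000
    cross x-line → (1,3), t=0.8545
    cross y-line → (1,4), t=1.0000
    cross x-line → (0,4), t=2.0092 (wall)
  → r_1 = 2.0092
beam 2: φ=-90°, α=195°
  d=(-0.9659,-0.2588)  start (2,3)  tX=0.7661 tY=1.9319  stride 1/|dx|=1.0353 1/|dy|=3.8637
    cross x-line → (1,3), t=0.7661
    cross x-line → (0,3), t=1.8014 (wall)
  → r_2 = 1.8014
beam 3: φ=-45°, α=240°
  d=(-0.5000,-0.8660)  start (2,3)  tX=1.4800 tY=0.5774  stride 1/|dx|=2.0000 1/|dy|=1.1547
    cross y-line → (2,2), t=0.5774
    cross x-line → (1,2), t=1.4800
    cross y-line → (1,1), t=1.7321
    cross y-line → (1,0), t=2.8868 (wall)
  → r_3 = 2.8868
beam 4: φ=0°, α=285°
  d=(0.2588,-0.9659)  start (2,3)  tX=1.0046 tY=0.5176  stride 1/|dx|=3.8637 1/|dy|=1.0353
    cross y-line → (2,2), t=0.5176
    cross x-line → (3,2), t=1.0046 (wall)
  → r_4 = 1.0046
beam 5: φ=45°, α=330°
  d=(0.8660,-0.5000)  start (2,3)  tX=0.3002 tY=1.0000  stride 1/|dx|=1.1547 1/|dy|=2.0000
    cross x-line → (3,3), t=0.3002 (wall)
  → r_5 = 0.3002
beam 6: φ=90°, α=15°
  d=(0.9659,0.2588)  start (2,3)  tX=0.2692 tY=1.9319  stride 1/|dx|=1.0353 1/|dy|=3.8637
    cross x-line → (3,3), t=0.2692 (wall)
  → r_6 = 0.2692
beam 7: φ=135°, α=60°
  d=(0.5000,0.8660)  start (2,3)  tX=0.5200 tY=0.5774  stride 1/|dx|=2.0000 1/|dy|=1.1547
    cross x-line → (3,3), t=0.5200 (wall)
  → r_7 = 0.5200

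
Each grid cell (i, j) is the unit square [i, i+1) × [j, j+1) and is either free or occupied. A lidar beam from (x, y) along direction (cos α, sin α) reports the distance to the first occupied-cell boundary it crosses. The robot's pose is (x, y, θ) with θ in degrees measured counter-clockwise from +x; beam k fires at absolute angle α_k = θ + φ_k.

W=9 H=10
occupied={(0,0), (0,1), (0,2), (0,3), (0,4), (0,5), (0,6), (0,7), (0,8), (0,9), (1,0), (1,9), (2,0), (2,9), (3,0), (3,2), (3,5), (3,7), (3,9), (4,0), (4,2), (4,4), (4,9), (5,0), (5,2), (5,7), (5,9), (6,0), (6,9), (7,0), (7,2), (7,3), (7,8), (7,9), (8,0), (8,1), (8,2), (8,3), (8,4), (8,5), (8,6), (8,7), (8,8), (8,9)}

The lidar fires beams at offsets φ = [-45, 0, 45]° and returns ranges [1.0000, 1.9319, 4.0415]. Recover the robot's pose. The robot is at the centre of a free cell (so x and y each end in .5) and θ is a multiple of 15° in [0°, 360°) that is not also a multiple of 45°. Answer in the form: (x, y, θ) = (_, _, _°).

Candidates: 46 free-cell centres × 16 headings = 736 poses. Raycast each; keep the one whose scan matches to 4 dp.
  (6.5, 6.5, 330°): beam 1 = 2.5882 ≠ 1.0000 ✗
  (4.5, 8.5, 120°): beam 1 = 0.5176 ≠ 1.0000 ✗
  (3.5, 6.5, 195°): beam 1 = 2.8868 ≠ 1.0000 ✗
  (3.5, 3.5, 240°): beam 1 = 2.5882 ≠ 1.0000 ✗
  …
  (1.5, 1.5, 15°): r_1=1.0000, r_2=1.9319, r_3=4.0415 — all match ✓
Only this pose fits every beam.

(x, y, θ) = (1.5, 1.5, 15°)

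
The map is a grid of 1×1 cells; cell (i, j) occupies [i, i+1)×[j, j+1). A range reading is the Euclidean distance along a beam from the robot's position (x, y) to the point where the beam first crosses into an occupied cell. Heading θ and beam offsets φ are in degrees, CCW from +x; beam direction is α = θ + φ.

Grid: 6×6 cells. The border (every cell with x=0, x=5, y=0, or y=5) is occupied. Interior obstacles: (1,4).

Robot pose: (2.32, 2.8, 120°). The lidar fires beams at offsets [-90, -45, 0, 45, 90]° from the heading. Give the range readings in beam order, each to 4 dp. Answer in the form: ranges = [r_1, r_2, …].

ranges = [3.0946, 2.2776, 1.3856, 1.3666, 1.5242]

beam 1: φ=-90°, α=30°
  d=(0.8660,0.5000)  start (2,2)  tX=0.7852 tY=0.4000  stride 1/|dx|=1.1547 1/|dy|=2.0000
    cross y-line → (2,3), t=0.4000
    cross x-line → (3,3), t=0.7852
    cross x-line → (4,3), t=1.9399
    cross y-line → (4,4), t=2.4000
    cross x-line → (5,4), t=3.0946 (wall)
  → r_1 = 3.0946
beam 2: φ=-45°, α=75°
  d=(0.2588,0.9659)  start (2,2)  tX=2.6273 tY=0.2071  stride 1/|dx|=3.8637 1/|dy|=1.0353
    cross y-line → (2,3), t=0.2071
    cross y-line → (2,4), t=1.2423
    cross y-line → (2,5), t=2.2776 (wall)
  → r_2 = 2.2776
beam 3: φ=0°, α=120°
  d=(-0.5000,0.8660)  start (2,2)  tX=0.6400 tY=0.2309  stride 1/|dx|=2.0000 1/|dy|=1.1547
    cross y-line → (2,3), t=0.2309
    cross x-line → (1,3), t=0.6400
    cross y-line → (1,4), t=1.3856 (wall)
  → r_3 = 1.3856
beam 4: φ=45°, α=165°
  d=(-0.9659,0.2588)  start (2,2)  tX=0.3313 tY=0.7727  stride 1/|dx|=1.0353 1/|dy|=3.8637
    cross x-line → (1,2), t=0.3313
    cross y-line → (1,3), t=0.7727
    cross x-line → (0,3), t=1.3666 (wall)
  → r_4 = 1.3666
beam 5: φ=90°, α=210°
  d=(-0.8660,-0.5000)  start (2,2)  tX=0.3695 tY=1.6000  stride 1/|dx|=1.1547 1/|dy|=2.0000
    cross x-line → (1,2), t=0.3695
    cross x-line → (0,2), t=1.5242 (wall)
  → r_5 = 1.5242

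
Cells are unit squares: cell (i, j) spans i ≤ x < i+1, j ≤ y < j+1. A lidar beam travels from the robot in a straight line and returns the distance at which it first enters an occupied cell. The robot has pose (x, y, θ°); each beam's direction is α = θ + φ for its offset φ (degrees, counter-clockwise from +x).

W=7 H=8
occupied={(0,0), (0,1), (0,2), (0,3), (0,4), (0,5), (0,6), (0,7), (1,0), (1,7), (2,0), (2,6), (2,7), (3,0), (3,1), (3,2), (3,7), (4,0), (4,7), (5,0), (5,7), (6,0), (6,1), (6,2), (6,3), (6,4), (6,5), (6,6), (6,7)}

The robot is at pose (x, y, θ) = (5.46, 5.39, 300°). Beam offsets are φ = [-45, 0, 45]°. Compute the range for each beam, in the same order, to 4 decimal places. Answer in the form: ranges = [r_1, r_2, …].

ranges = [4.5449, 1.0800, 0.5590]

beam 1: φ=-45°, α=255°
  cosα=-0.2588 sinα=-0.9659 | (5,5) | tMaxX 1.7773 tMaxY 0.4038 | tΔX 3.8637 tΔY 1.0353
    t=0.4038 [y] (5,4)
    t=1.4390 [y] (5,3)
    t=1.7773 [x] (4,3)
    t=2.4743 [y] (4,2)
    t=3.5096 [y] (4,1)
    t=4.5449 [y] (4,0) — stop
  → r_1 = 4.5449
beam 2: φ=0°, α=300°
  cosα=0.5000 sinα=-0.8660 | (5,5) | tMaxX 1.0800 tMaxY 0.4503 | tΔX 2.0000 tΔY 1.1547
    t=0.4503 [y] (5,4)
    t=1.0800 [x] (6,4) — stop
  → r_2 = 1.0800
beam 3: φ=45°, α=345°
  cosα=0.9659 sinα=-0.2588 | (5,5) | tMaxX 0.5590 tMaxY 1.5068 | tΔX 1.0353 tΔY 3.8637
    t=0.5590 [x] (6,5) — stop
  → r_3 = 0.5590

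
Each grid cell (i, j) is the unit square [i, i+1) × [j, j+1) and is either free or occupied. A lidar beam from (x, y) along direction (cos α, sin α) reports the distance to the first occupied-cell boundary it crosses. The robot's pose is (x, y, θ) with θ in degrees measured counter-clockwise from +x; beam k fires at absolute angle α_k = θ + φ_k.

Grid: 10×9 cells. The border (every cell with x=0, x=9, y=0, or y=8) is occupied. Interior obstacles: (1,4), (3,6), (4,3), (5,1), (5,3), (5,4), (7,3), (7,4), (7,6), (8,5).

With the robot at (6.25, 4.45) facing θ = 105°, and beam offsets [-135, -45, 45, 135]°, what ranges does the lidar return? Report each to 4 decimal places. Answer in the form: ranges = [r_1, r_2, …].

ranges = [0.8660, 1.7898, 0.2887, 0.5000]

beam 1: φ=-135°, α=330°
  d=(0.8660,-0.5000)  start (6,4)  tX=0.8660 tY=0.9000  stride 1/|dx|=1.1547 1/|dy|=2.0000
    cross x-line → (7,4), t=0.8660 (wall)
  → r_1 = 0.8660
beam 2: φ=-45°, α=60°
  d=(0.5000,0.8660)  start (6,4)  tX=1.5000 tY=0.6351  stride 1/|dx|=2.0000 1/|dy|=1.1547
    cross y-line → (6,5), t=0.6351
    cross x-line → (7,5), t=1.5000
    cross y-line → (7,6), t=1.7898 (wall)
  → r_2 = 1.7898
beam 3: φ=45°, α=150°
  d=(-0.8660,0.5000)  start (6,4)  tX=0.2887 tY=1.1000  stride 1/|dx|=1.1547 1/|dy|=2.0000
    cross x-line → (5,4), t=0.2887 (wall)
  → r_3 = 0.2887
beam 4: φ=135°, α=240°
  d=(-0.5000,-0.8660)  start (6,4)  tX=0.5000 tY=0.5196  stride 1/|dx|=2.0000 1/|dy|=1.1547
    cross x-line → (5,4), t=0.5000 (wall)
  → r_4 = 0.5000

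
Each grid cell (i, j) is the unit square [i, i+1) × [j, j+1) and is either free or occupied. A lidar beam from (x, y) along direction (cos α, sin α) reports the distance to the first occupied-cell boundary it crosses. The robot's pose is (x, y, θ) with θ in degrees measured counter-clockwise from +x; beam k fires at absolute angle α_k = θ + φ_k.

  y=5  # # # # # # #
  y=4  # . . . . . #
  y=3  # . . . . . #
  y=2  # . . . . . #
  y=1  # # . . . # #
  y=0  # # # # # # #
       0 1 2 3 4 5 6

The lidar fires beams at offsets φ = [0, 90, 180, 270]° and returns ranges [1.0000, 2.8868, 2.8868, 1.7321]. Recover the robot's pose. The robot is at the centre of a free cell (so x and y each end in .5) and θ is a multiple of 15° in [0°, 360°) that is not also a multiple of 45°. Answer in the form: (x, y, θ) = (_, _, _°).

Candidates: 18 free-cell centres × 16 headings = 288 poses. Raycast each; keep the one whose scan matches to 4 dp.
  (3.5, 1.5, 105°): beam 1 = 3.6235 ≠ 1.0000 ✗
  (5.5, 4.5, 285°): beam 1 = 1.9319 ≠ 1.0000 ✗
  (4.5, 4.5, 30°): beam 2 = 0.5774 ≠ 2.8868 ✗
  (3.5, 4.5, 150°): beam 2 = 3.0000 ≠ 2.8868 ✗
  (2.5, 3.5, 345°): beam 1 = 3.6235 ≠ 1.0000 ✗
  …
  (2.5, 2.5, 240°): r_1=1.0000, r_2=2.8868, r_3=2.8868, r_4=1.7321 — all match ✓
Unique over the lattice → pose = (2.5, 2.5, 240°).

(x, y, θ) = (2.5, 2.5, 240°)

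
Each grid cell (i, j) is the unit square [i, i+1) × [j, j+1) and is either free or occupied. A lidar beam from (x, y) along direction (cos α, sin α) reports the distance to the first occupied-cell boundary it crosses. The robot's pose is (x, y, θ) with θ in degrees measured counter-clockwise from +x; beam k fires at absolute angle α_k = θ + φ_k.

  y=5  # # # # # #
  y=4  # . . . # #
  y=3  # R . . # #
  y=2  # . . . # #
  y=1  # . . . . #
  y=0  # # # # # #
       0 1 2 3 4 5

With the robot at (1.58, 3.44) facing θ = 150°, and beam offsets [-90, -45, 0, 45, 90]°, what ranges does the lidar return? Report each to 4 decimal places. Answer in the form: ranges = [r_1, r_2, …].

beam 1: φ=-90°, α=60°
  cosα=0.5000 sinα=0.8660 | (1,3) | tMaxX 0.8400 tMaxY 0.6466 | tΔX 2.0000 tΔY 1.1547
    t=0.6466 [y] (1,4)
    t=0.8400 [x] (2,4)
    t=1.8013 [y] (2,5) — stop
  → r_1 = 1.8013
beam 2: φ=-45°, α=105°
  cosα=-0.2588 sinα=0.9659 | (1,3) | tMaxX 2.2409 tMaxY 0.5798 | tΔX 3.8637 tΔY 1.0353
    t=0.5798 [y] (1,4)
    t=1.6150 [y] (1,5) — stop
  → r_2 = 1.6150
beam 3: φ=0°, α=150°
  cosα=-0.8660 sinα=0.5000 | (1,3) | tMaxX 0.6697 tMaxY 1.1200 | tΔX 1.1547 tΔY 2.0000
    t=0.6697 [x] (0,3) — stop
  → r_3 = 0.6697
beam 4: φ=45°, α=195°
  cosα=-0.9659 sinα=-0.2588 | (1,3) | tMaxX 0.6005 tMaxY 1.7000 | tΔX 1.0353 tΔY 3.8637
    t=0.6005 [x] (0,3) — stop
  → r_4 = 0.6005
beam 5: φ=90°, α=240°
  cosα=-0.5000 sinα=-0.8660 | (1,3) | tMaxX 1.1600 tMaxY 0.5081 | tΔX 2.0000 tΔY 1.1547
    t=0.5081 [y] (1,2)
    t=1.1600 [x] (0,2) — stop
  → r_5 = 1.1600

ranges = [1.8013, 1.6150, 0.6697, 0.6005, 1.1600]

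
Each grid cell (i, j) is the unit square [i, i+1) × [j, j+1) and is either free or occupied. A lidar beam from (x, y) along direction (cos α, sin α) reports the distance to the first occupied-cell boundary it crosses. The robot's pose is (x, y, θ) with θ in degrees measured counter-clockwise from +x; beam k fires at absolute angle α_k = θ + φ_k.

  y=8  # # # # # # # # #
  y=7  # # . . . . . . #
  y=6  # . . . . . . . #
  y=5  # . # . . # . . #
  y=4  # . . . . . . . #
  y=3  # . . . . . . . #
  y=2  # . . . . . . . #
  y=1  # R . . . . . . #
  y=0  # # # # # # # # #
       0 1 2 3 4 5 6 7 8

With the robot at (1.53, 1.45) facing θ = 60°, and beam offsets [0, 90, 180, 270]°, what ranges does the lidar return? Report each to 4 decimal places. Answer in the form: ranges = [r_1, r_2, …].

ranges = [7.5633, 0.6120, 0.5196, 0.9000]

beam 1: φ=0°, α=60°
  d=(0.5000,0.8660)  start (1,1)  tX=0.9400 tY=0.6351  stride 1/|dx|=2.0000 1/|dy|=1.1547
    cross y-line → (1,2), t=0.6351
    cross x-line → (2,2), t=0.9400
    cross y-line → (2,3), t=1.7898
    cross x-line → (3,3), t=2.9400
    cross y-line → (3,4), t=2.9445
    cross y-line → (3,5), t=4.0992
    cross x-line → (4,5), t=4.9400
    cross y-line → (4,6), t=5.2539
    cross y-line → (4,7), t=6.4086
    cross x-line → (5,7), t=6.9400
    cross y-line → (5,8), t=7.5633 (wall)
  → r_1 = 7.5633
beam 2: φ=90°, α=150°
  d=(-0.8660,0.5000)  start (1,1)  tX=0.6120 tY=1.1000  stride 1/|dx|=1.1547 1/|dy|=2.0000
    cross x-line → (0,1), t=0.6120 (wall)
  → r_2 = 0.6120
beam 3: φ=180°, α=240°
  d=(-0.5000,-0.8660)  start (1,1)  tX=1.0600 tY=0.5196  stride 1/|dx|=2.0000 1/|dy|=1.1547
    cross y-line → (1,0), t=0.5196 (wall)
  → r_3 = 0.5196
beam 4: φ=270°, α=330°
  d=(0.8660,-0.5000)  start (1,1)  tX=0.5427 tY=0.9000  stride 1/|dx|=1.1547 1/|dy|=2.0000
    cross x-line → (2,1), t=0.5427
    cross y-line → (2,0), t=0.9000 (wall)
  → r_4 = 0.9000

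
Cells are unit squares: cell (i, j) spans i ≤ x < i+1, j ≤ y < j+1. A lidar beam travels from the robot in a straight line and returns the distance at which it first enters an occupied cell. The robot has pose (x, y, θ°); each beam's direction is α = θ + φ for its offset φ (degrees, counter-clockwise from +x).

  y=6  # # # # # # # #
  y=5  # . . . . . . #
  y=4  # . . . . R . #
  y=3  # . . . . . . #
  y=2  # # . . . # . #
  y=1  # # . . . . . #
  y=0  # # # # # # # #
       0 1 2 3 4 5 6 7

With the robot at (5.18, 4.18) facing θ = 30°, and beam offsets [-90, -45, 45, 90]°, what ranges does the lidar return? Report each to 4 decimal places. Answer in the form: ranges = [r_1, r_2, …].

ranges = [1.3625, 1.8842, 1.8842, 2.1016]

beam 1: φ=-90°, α=300°
  dir = (cos 300°, sin 300°) = (0.5000, -0.8660); from cell (5,4)
  next x-line at t=1.6400, next y-line at t=0.2078; Δt_x=2.0000, Δt_y=1.1547
    y: enter (5,3) at t=0.2078
    y: enter (5,2) at t=1.3625 ← occupied
  → r_1 = 1.3625
beam 2: φ=-45°, α=345°
  dir = (cos 345°, sin 345°) = (0.9659, -0.2588); from cell (5,4)
  next x-line at t=0.8489, next y-line at t=0.6955; Δt_x=1.0353, Δt_y=3.8637
    y: enter (5,3) at t=0.6955
    x: enter (6,3) at t=0.8489
    x: enter (7,3) at t=1.8842 ← occupied
  → r_2 = 1.8842
beam 3: φ=45°, α=75°
  dir = (cos 75°, sin 75°) = (0.2588, 0.9659); from cell (5,4)
  next x-line at t=3.1682, next y-line at t=0.8489; Δt_x=3.8637, Δt_y=1.0353
    y: enter (5,5) at t=0.8489
    y: enter (5,6) at t=1.8842 ← occupied
  → r_3 = 1.8842
beam 4: φ=90°, α=120°
  dir = (cos 120°, sin 120°) = (-0.5000, 0.8660); from cell (5,4)
  next x-line at t=0.3600, next y-line at t=0.9469; Δt_x=2.0000, Δt_y=1.1547
    x: enter (4,4) at t=0.3600
    y: enter (4,5) at t=0.9469
    y: enter (4,6) at t=2.1016 ← occupied
  → r_4 = 2.1016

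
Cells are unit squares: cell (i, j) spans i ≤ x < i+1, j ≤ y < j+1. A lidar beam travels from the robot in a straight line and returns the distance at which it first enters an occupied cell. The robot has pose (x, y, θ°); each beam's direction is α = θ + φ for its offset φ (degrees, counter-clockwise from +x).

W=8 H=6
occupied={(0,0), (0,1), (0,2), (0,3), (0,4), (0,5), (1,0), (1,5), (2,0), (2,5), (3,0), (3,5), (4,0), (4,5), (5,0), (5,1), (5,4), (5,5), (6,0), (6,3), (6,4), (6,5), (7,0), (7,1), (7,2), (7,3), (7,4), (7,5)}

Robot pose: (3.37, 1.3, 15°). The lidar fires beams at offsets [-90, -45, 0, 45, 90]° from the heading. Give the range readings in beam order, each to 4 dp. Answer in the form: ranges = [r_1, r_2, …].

beam 1: φ=-90°, α=285°
  direction (0.2588, -0.9659); cell (3,1); t to first gridline: x 2.4341, y 0.3106 (then +3.8637 / +1.0353)
    (3,0) via y @ 0.3106  # hit
  → r_1 = 0.3106
beam 2: φ=-45°, α=330°
  direction (0.8660, -0.5000); cell (3,1); t to first gridline: x 0.7275, y 0.6000 (then +1.1547 / +2.0000)
    (3,0) via y @ 0.6000  # hit
  → r_2 = 0.6000
beam 3: φ=0°, α=15°
  direction (0.9659, 0.2588); cell (3,1); t to first gridline: x 0.6522, y 2.7046 (then +1.0353 / +3.8637)
    (4,1) via x @ 0.6522
    (5,1) via x @ 1.6875  # hit
  → r_3 = 1.6875
beam 4: φ=45°, α=60°
  direction (0.5000, 0.8660); cell (3,1); t to first gridline: x 1.2600, y 0.8083 (then +2.0000 / +1.1547)
    (3,2) via y @ 0.8083
    (4,2) via x @ 1.2600
    (4,3) via y @ 1.9630
    (4,4) via y @ 3.1177
    (5,4) via x @ 3.2600  # hit
  → r_4 = 3.2600
beam 5: φ=90°, α=105°
  direction (-0.2588, 0.9659); cell (3,1); t to first gridline: x 1.4296, y 0.7247 (then +3.8637 / +1.0353)
    (3,2) via y @ 0.7247
    (2,2) via x @ 1.4296
    (2,3) via y @ 1.7600
    (2,4) via y @ 2.7952
    (2,5) via y @ 3.8305  # hit
  → r_5 = 3.8305

ranges = [0.3106, 0.6000, 1.6875, 3.2600, 3.8305]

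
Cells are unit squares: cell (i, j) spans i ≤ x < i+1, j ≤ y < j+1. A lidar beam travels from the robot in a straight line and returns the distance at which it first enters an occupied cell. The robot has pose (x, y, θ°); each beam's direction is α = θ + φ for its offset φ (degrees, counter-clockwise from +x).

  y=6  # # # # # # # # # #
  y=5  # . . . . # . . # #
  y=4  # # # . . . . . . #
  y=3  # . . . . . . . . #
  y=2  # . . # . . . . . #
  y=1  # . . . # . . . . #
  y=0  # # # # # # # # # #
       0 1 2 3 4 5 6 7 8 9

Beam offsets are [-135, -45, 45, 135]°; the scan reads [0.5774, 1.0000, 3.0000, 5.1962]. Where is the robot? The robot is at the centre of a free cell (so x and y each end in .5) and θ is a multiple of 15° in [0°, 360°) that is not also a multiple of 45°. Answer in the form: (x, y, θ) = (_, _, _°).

(x, y, θ) = (7.5, 1.5, 15°)

The pose lattice has 34·16 = 544 candidates. Test each by forward raycasting.
  (2.5, 2.5, 345°): beam 1 = 1.7321 ≠ 0.5774 ✗
  (1.5, 2.5, 195°): beam 1 = 1.7321 ≠ 0.5774 ✗
  (8.5, 4.5, 30°): beam 1 = 3.6235 ≠ 0.5774 ✗
  …
  (7.5, 1.5, 15°): r_1=0.5774, r_2=1.0000, r_3=3.0000, r_4=5.1962 — all match ✓
Only this pose fits every beam.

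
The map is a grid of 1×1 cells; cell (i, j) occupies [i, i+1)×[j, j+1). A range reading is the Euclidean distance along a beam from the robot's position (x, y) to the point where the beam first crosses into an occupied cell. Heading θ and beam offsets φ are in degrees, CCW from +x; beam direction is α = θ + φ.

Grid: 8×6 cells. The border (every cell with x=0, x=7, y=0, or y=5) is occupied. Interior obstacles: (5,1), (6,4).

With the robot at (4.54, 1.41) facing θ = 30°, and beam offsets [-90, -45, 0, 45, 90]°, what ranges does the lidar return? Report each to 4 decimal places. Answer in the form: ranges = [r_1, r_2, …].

beam 1: φ=-90°, α=300°
  direction (0.5000, -0.8660); cell (4,1); t to first gridline: x 0.9200, y 0.4734 (then +2.0000 / +1.1547)
    (4,0) via y @ 0.4734  # hit
  → r_1 = 0.4734
beam 2: φ=-45°, α=345°
  direction (0.9659, -0.2588); cell (4,1); t to first gridline: x 0.4762, y 1.5841 (then +1.0353 / +3.8637)
    (5,1) via x @ 0.4762  # hit
  → r_2 = 0.4762
beam 3: φ=0°, α=30°
  direction (0.8660, 0.5000); cell (4,1); t to first gridline: x 0.5312, y 1.1800 (then +1.1547 / +2.0000)
    (5,1) via x @ 0.5312  # hit
  → r_3 = 0.5312
beam 4: φ=45°, α=75°
  direction (0.2588, 0.9659); cell (4,1); t to first gridline: x 1.7773, y 0.6108 (then +3.8637 / +1.0353)
    (4,2) via y @ 0.6108
    (4,3) via y @ 1.6461
    (5,3) via x @ 1.7773
    (5,4) via y @ 2.6814
    (5,5) via y @ 3.7166  # hit
  → r_4 = 3.7166
beam 5: φ=90°, α=120°
  direction (-0.5000, 0.8660); cell (4,1); t to first gridline: x 1.0800, y 0.6813 (then +2.0000 / +1.1547)
    (4,2) via y @ 0.6813
    (3,2) via x @ 1.0800
    (3,3) via y @ 1.8360
    (3,4) via y @ 2.9907
    (2,4) via x @ 3.0800
    (2,5) via y @ 4.1454  # hit
  → r_5 = 4.1454

ranges = [0.4734, 0.4762, 0.5312, 3.7166, 4.1454]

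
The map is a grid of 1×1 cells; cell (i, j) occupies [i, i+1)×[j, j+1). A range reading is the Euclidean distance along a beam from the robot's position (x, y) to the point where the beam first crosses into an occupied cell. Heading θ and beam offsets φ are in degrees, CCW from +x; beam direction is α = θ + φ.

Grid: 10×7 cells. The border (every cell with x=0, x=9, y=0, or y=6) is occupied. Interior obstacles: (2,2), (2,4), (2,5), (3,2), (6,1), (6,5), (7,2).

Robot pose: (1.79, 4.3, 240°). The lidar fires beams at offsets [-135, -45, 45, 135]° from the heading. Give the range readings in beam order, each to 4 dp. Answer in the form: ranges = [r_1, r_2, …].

beam 1: φ=-135°, α=105°
  dir = (cos 105°, sin 105°) = (-0.2588, 0.9659); from cell (1,4)
  next x-line at t=3.0523, next y-line at t=0.7247; Δt_x=3.8637, Δt_y=1.0353
    y: enter (1,5) at t=0.7247
    y: enter (1,6) at t=1.7600 ← occupied
  → r_1 = 1.7600
beam 2: φ=-45°, α=195°
  dir = (cos 195°, sin 195°) = (-0.9659, -0.2588); from cell (1,4)
  next x-line at t=0.8179, next y-line at t=1.1591; Δt_x=1.0353, Δt_y=3.8637
    x: enter (0,4) at t=0.8179 ← occupied
  → r_2 = 0.8179
beam 3: φ=45°, α=285°
  dir = (cos 285°, sin 285°) = (0.2588, -0.9659); from cell (1,4)
  next x-line at t=0.8114, next y-line at t=0.3106; Δt_x=3.8637, Δt_y=1.0353
    y: enter (1,3) at t=0.3106
    x: enter (2,3) at t=0.8114
    y: enter (2,2) at t=1.3459 ← occupied
  → r_3 = 1.3459
beam 4: φ=135°, α=15°
  dir = (cos 15°, sin 15°) = (0.9659, 0.2588); from cell (1,4)
  next x-line at t=0.2174, next y-line at t=2.7046; Δt_x=1.0353, Δt_y=3.8637
    x: enter (2,4) at t=0.2174 ← occupied
  → r_4 = 0.2174

ranges = [1.7600, 0.8179, 1.3459, 0.2174]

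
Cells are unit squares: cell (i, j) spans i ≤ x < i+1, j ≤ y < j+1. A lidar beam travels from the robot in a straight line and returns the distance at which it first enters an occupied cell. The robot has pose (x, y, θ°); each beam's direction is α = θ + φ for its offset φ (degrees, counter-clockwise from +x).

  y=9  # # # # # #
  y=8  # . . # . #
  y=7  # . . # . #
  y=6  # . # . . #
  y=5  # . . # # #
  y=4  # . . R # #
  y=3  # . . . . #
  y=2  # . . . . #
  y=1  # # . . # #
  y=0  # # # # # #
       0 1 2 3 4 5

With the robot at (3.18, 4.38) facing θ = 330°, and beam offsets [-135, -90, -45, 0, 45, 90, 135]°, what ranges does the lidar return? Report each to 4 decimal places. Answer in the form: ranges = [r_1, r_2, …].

beam 1: φ=-135°, α=195°
  dir = (cos 195°, sin 195°) = (-0.9659, -0.2588); from cell (3,4)
  next x-line at t=0.1863, next y-line at t=1.4682; Δt_x=1.0353, Δt_y=3.8637
    x: enter (2,4) at t=0.1863
    x: enter (1,4) at t=1.2216
    y: enter (1,3) at t=1.4682
    x: enter (0,3) at t=2.2569 ← occupied
  → r_1 = 2.2569
beam 2: φ=-90°, α=240°
  dir = (cos 240°, sin 240°) = (-0.5000, -0.8660); from cell (3,4)
  next x-line at t=0.3600, next y-line at t=0.4388; Δt_x=2.0000, Δt_y=1.1547
    x: enter (2,4) at t=0.3600
    y: enter (2,3) at t=0.4388
    y: enter (2,2) at t=1.5935
    x: enter (1,2) at t=2.3600
    y: enter (1,1) at t=2.7482 ← occupied
  → r_2 = 2.7482
beam 3: φ=-45°, α=285°
  dir = (cos 285°, sin 285°) = (0.2588, -0.9659); from cell (3,4)
  next x-line at t=3.1682, next y-line at t=0.3934; Δt_x=3.8637, Δt_y=1.0353
    y: enter (3,3) at t=0.3934
    y: enter (3,2) at t=1.4287
    y: enter (3,1) at t=2.4640
    x: enter (4,1) at t=3.1682 ← occupied
  → r_3 = 3.1682
beam 4: φ=0°, α=330°
  dir = (cos 330°, sin 330°) = (0.8660, -0.5000); from cell (3,4)
  next x-line at t=0.9469, next y-line at t=0.7600; Δt_x=1.1547, Δt_y=2.0000
    y: enter (3,3) at t=0.7600
    x: enter (4,3) at t=0.9469
    x: enter (5,3) at t=2.1016 ← occupied
  → r_4 = 2.1016
beam 5: φ=45°, α=15°
  dir = (cos 15°, sin 15°) = (0.9659, 0.2588); from cell (3,4)
  next x-line at t=0.8489, next y-line at t=2.3955; Δt_x=1.0353, Δt_y=3.8637
    x: enter (4,4) at t=0.8489 ← occupied
  → r_5 = 0.8489
beam 6: φ=90°, α=60°
  dir = (cos 60°, sin 60°) = (0.5000, 0.8660); from cell (3,4)
  next x-line at t=1.6400, next y-line at t=0.7159; Δt_x=2.0000, Δt_y=1.1547
    y: enter (3,5) at t=0.7159 ← occupied
  → r_6 = 0.7159
beam 7: φ=135°, α=105°
  dir = (cos 105°, sin 105°) = (-0.2588, 0.9659); from cell (3,4)
  next x-line at t=0.6955, next y-line at t=0.6419; Δt_x=3.8637, Δt_y=1.0353
    y: enter (3,5) at t=0.6419 ← occupied
  → r_7 = 0.6419

ranges = [2.2569, 2.7482, 3.1682, 2.1016, 0.8489, 0.7159, 0.6419]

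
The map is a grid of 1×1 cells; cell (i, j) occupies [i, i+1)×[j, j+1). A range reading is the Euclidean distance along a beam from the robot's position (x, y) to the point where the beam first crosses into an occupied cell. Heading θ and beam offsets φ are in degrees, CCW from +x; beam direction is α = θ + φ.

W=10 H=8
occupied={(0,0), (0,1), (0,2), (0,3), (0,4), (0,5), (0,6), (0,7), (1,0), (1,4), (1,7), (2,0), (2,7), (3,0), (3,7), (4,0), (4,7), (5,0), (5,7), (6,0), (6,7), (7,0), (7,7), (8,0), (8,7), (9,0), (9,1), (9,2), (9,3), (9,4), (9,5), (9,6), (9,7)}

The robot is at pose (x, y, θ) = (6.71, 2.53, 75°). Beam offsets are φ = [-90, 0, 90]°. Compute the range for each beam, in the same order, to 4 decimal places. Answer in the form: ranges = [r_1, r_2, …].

beam 1: φ=-90°, α=345°
  d=(0.9659,-0.2588)  start (6,2)  tX=0.3002 tY=2.0478  stride 1/|dx|=1.0353 1/|dy|=3.8637
    cross x-line → (7,2), t=0.3002
    cross x-line → (8,2), t=1.3355
    cross y-line → (8,1), t=2.0478
    cross x-line → (9,1), t=2.3708 (wall)
  → r_1 = 2.3708
beam 2: φ=0°, α=75°
  d=(0.2588,0.9659)  start (6,2)  tX=1.1205 tY=0.4866  stride 1/|dx|=3.8637 1/|dy|=1.0353
    cross y-line → (6,3), t=0.4866
    cross x-line → (7,3), t=1.1205
    cross y-line → (7,4), t=1.5219
    cross y-line → (7,5), t=2.5571
    cross y-line → (7,6), t=3.5924
    cross y-line → (7,7), t=4.6277 (wall)
  → r_2 = 4.6277
beam 3: φ=90°, α=165°
  d=(-0.9659,0.2588)  start (6,2)  tX=0.7350 tY=1.8159  stride 1/|dx|=1.0353 1/|dy|=3.8637
    cross x-line → (5,2), t=0.7350
    cross x-line → (4,2), t=1.7703
    cross y-line → (4,3), t=1.8159
    cross x-line → (3,3), t=2.8056
    cross x-line → (2,3), t=3.8409
    cross x-line → (1,3), t=4.8762
    cross y-line → (1,4), t=5.6796 (wall)
  → r_3 = 5.6796

ranges = [2.3708, 4.6277, 5.6796]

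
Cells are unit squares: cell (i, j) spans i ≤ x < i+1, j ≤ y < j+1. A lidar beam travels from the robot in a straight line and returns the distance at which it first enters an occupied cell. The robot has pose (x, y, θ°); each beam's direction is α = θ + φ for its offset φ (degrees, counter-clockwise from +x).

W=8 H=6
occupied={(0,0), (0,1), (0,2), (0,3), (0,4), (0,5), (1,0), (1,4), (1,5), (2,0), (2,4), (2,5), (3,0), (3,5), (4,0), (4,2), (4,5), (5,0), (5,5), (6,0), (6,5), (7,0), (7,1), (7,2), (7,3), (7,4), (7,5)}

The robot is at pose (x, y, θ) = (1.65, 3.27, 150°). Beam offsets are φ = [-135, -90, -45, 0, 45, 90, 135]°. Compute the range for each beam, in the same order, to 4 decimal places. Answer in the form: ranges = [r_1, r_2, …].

beam 1: φ=-135°, α=15°
  d=(0.9659,0.2588)  start (1,3)  tX=0.3623 tY=2.8205  stride 1/|dx|=1.0353 1/|dy|=3.8637
    cross x-line → (2,3), t=0.3623
    cross x-line → (3,3), t=1.3976
    cross x-line → (4,3), t=2.4329
    cross y-line → (4,4), t=2.8205
    cross x-line → (5,4), t=3.4682
    cross x-line → (6,4), t=4.5035
    cross x-line → (7,4), t=5.5387 (wall)
  → r_1 = 5.5387
beam 2: φ=-90°, α=60°
  d=(0.5000,0.8660)  start (1,3)  tX=0.7000 tY=0.8429  stride 1/|dx|=2.0000 1/|dy|=1.1547
    cross x-line → (2,3), t=0.7000
    cross y-line → (2,4), t=0.8429 (wall)
  → r_2 = 0.8429
beam 3: φ=-45°, α=105°
  d=(-0.2588,0.9659)  start (1,3)  tX=2.5114 tY=0.7558  stride 1/|dx|=3.8637 1/|dy|=1.0353
    cross y-line → (1,4), t=0.7558 (wall)
  → r_3 = 0.7558
beam 4: φ=0°, α=150°
  d=(-0.8660,0.5000)  start (1,3)  tX=0.7506 tY=1.4600  stride 1/|dx|=1.1547 1/|dy|=2.0000
    cross x-line → (0,3), t=0.7506 (wall)
  → r_4 = 0.7506
beam 5: φ=45°, α=195°
  d=(-0.9659,-0.2588)  start (1,3)  tX=0.6729 tY=1.0432  stride 1/|dx|=1.0353 1/|dy|=3.8637
    cross x-line → (0,3), t=0.6729 (wall)
  → r_5 = 0.6729
beam 6: φ=90°, α=240°
  d=(-0.5000,-0.8660)  start (1,3)  tX=1.3000 tY=0.3118  stride 1/|dx|=2.0000 1/|dy|=1.1547
    cross y-line → (1,2), t=0.3118
    cross x-line → (0,2), t=1.3000 (wall)
  → r_6 = 1.3000
beam 7: φ=135°, α=285°
  d=(0.2588,-0.9659)  start (1,3)  tX=1.3523 tY=0.2795  stride 1/|dx|=3.8637 1/|dy|=1.0353
    cross y-line → (1,2), t=0.2795
    cross y-line → (1,1), t=1.3148
    cross x-line → (2,1), t=1.3523
    cross y-line → (2,0), t=2.3501 (wall)
  → r_7 = 2.3501

ranges = [5.5387, 0.8429, 0.7558, 0.7506, 0.6729, 1.3000, 2.3501]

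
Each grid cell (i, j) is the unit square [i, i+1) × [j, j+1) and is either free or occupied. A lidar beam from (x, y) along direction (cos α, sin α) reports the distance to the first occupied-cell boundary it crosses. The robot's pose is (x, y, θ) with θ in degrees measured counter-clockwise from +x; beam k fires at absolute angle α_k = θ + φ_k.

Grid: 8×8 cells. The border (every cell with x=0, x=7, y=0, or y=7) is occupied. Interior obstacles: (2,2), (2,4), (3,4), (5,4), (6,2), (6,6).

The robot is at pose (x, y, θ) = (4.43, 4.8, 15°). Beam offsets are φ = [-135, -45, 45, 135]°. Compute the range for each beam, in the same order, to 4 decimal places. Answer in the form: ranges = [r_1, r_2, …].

ranges = [0.8600, 0.6582, 2.5403, 3.9606]

beam 1: φ=-135°, α=240°
  cosα=-0.5000 sinα=-0.8660 | (4,4) | tMaxX 0.8600 tMaxY 0.9238 | tΔX 2.0000 tΔY 1.1547
    t=0.8600 [x] (3,4) — stop
  → r_1 = 0.8600
beam 2: φ=-45°, α=330°
  cosα=0.8660 sinα=-0.5000 | (4,4) | tMaxX 0.6582 tMaxY 1.6000 | tΔX 1.1547 tΔY 2.0000
    t=0.6582 [x] (5,4) — stop
  → r_2 = 0.6582
beam 3: φ=45°, α=60°
  cosα=0.5000 sinα=0.8660 | (4,4) | tMaxX 1.1400 tMaxY 0.2309 | tΔX 2.0000 tΔY 1.1547
    t=0.2309 [y] (4,5)
    t=1.1400 [x] (5,5)
    t=1.3856 [y] (5,6)
    t=2.5403 [y] (5,7) — stop
  → r_3 = 2.5403
beam 4: φ=135°, α=150°
  cosα=-0.8660 sinα=0.5000 | (4,4) | tMaxX 0.4965 tMaxY 0.4000 | tΔX 1.1547 tΔY 2.0000
    t=0.4000 [y] (4,5)
    t=0.4965 [x] (3,5)
    t=1.6512 [x] (2,5)
    t=2.4000 [y] (2,6)
    t=2.8059 [x] (1,6)
    t=3.9606 [x] (0,6) — stop
  → r_4 = 3.9606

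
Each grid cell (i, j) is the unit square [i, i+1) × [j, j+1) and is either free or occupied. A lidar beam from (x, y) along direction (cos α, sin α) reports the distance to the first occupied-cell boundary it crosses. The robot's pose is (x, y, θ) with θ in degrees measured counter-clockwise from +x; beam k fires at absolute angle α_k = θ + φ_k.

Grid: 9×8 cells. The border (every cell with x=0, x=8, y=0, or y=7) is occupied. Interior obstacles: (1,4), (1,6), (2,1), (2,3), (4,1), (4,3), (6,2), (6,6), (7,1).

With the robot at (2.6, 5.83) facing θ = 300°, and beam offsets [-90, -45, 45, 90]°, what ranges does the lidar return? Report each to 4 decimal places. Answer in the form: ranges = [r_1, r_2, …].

ranges = [1.6600, 1.8946, 5.5905, 2.3400]

beam 1: φ=-90°, α=210°
  cosα=-0.8660 sinα=-0.5000 | (2,5) | tMaxX 0.6928 tMaxY 1.6600 | tΔX 1.1547 tΔY 2.0000
    t=0.6928 [x] (1,5)
    t=1.6600 [y] (1,4) — stop
  → r_1 = 1.6600
beam 2: φ=-45°, α=255°
  cosα=-0.2588 sinα=-0.9659 | (2,5) | tMaxX 2.3182 tMaxY 0.8593 | tΔX 3.8637 tΔY 1.0353
    t=0.8593 [y] (2,4)
    t=1.8946 [y] (2,3) — stop
  → r_2 = 1.8946
beam 3: φ=45°, α=345°
  cosα=0.9659 sinα=-0.2588 | (2,5) | tMaxX 0.4141 tMaxY 3.2069 | tΔX 1.0353 tΔY 3.8637
    t=0.4141 [x] (3,5)
    t=1.4494 [x] (4,5)
    t=2.4847 [x] (5,5)
    t=3.2069 [y] (5,4)
    t=3.5199 [x] (6,4)
    t=4.5552 [x] (7,4)
    t=5.5905 [x] (8,4) — stop
  → r_3 = 5.5905
beam 4: φ=90°, α=30°
  cosα=0.8660 sinα=0.5000 | (2,5) | tMaxX 0.4619 tMaxY 0.3400 | tΔX 1.1547 tΔY 2.0000
    t=0.3400 [y] (2,6)
    t=0.4619 [x] (3,6)
    t=1.6166 [x] (4,6)
    t=2.3400 [y] (4,7) — stop
  → r_4 = 2.3400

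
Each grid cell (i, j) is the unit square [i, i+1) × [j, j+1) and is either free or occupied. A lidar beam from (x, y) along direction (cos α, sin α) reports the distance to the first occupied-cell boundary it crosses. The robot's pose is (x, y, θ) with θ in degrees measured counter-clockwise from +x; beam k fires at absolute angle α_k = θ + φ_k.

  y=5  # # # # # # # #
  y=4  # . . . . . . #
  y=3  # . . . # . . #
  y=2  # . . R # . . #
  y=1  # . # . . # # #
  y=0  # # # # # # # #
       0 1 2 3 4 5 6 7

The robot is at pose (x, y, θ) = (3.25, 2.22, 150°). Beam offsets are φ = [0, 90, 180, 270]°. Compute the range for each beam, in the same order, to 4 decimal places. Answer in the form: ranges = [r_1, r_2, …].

ranges = [2.5981, 0.5000, 2.0207, 1.5000]

beam 1: φ=0°, α=150°
  direction (-0.8660, 0.5000); cell (3,2); t to first gridline: x 0.2887, y 1.5600 (then +1.1547 / +2.0000)
    (2,2) via x @ 0.2887
    (1,2) via x @ 1.4434
    (1,3) via y @ 1.5600
    (0,3) via x @ 2.5981  # hit
  → r_1 = 2.5981
beam 2: φ=90°, α=240°
  direction (-0.5000, -0.8660); cell (3,2); t to first gridline: x 0.5000, y 0.2540 (then +2.0000 / +1.1547)
    (3,1) via y @ 0.2540
    (2,1) via x @ 0.5000  # hit
  → r_2 = 0.5000
beam 3: φ=180°, α=330°
  direction (0.8660, -0.5000); cell (3,2); t to first gridline: x 0.8660, y 0.4400 (then +1.1547 / +2.0000)
    (3,1) via y @ 0.4400
    (4,1) via x @ 0.8660
    (5,1) via x @ 2.0207  # hit
  → r_3 = 2.0207
beam 4: φ=270°, α=60°
  direction (0.5000, 0.8660); cell (3,2); t to first gridline: x 1.5000, y 0.9007 (then +2.0000 / +1.1547)
    (3,3) via y @ 0.9007
    (4,3) via x @ 1.5000  # hit
  → r_4 = 1.5000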